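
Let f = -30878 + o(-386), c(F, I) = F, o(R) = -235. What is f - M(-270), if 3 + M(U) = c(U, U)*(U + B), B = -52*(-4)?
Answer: -47850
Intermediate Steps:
B = 208
f = -31113 (f = -30878 - 235 = -31113)
M(U) = -3 + U*(208 + U) (M(U) = -3 + U*(U + 208) = -3 + U*(208 + U))
f - M(-270) = -31113 - (-3 + (-270)**2 + 208*(-270)) = -31113 - (-3 + 72900 - 56160) = -31113 - 1*16737 = -31113 - 16737 = -47850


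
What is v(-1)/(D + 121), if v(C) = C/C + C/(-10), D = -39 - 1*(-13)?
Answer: 11/950 ≈ 0.011579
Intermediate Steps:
D = -26 (D = -39 + 13 = -26)
v(C) = 1 - C/10 (v(C) = 1 + C*(-⅒) = 1 - C/10)
v(-1)/(D + 121) = (1 - ⅒*(-1))/(-26 + 121) = (1 + ⅒)/95 = (1/95)*(11/10) = 11/950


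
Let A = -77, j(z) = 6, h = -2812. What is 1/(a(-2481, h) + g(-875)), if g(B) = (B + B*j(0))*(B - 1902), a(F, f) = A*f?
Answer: 1/17225649 ≈ 5.8053e-8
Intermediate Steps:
a(F, f) = -77*f
g(B) = 7*B*(-1902 + B) (g(B) = (B + B*6)*(B - 1902) = (B + 6*B)*(-1902 + B) = (7*B)*(-1902 + B) = 7*B*(-1902 + B))
1/(a(-2481, h) + g(-875)) = 1/(-77*(-2812) + 7*(-875)*(-1902 - 875)) = 1/(216524 + 7*(-875)*(-2777)) = 1/(216524 + 17009125) = 1/17225649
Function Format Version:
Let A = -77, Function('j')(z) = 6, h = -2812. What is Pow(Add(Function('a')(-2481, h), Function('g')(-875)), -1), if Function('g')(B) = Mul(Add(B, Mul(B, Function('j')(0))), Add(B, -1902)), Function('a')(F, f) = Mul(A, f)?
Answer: Rational(1, 17225649) ≈ 5.8053e-8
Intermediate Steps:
Function('a')(F, f) = Mul(-77, f)
Function('g')(B) = Mul(7, B, Add(-1902, B)) (Function('g')(B) = Mul(Add(B, Mul(B, 6)), Add(B, -1902)) = Mul(Add(B, Mul(6, B)), Add(-1902, B)) = Mul(Mul(7, B), Add(-1902, B)) = Mul(7, B, Add(-1902, B)))
Pow(Add(Function('a')(-2481, h), Function('g')(-875)), -1) = Pow(Add(Mul(-77, -2812), Mul(7, -875, Add(-1902, -875))), -1) = Pow(Add(216524, Mul(7, -875, -2777)), -1) = Pow(Add(216524, 17009125), -1) = Pow(17225649, -1) = Rational(1, 17225649)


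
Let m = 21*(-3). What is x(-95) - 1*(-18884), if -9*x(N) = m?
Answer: 18891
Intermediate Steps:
m = -63
x(N) = 7 (x(N) = -⅑*(-63) = 7)
x(-95) - 1*(-18884) = 7 - 1*(-18884) = 7 + 18884 = 18891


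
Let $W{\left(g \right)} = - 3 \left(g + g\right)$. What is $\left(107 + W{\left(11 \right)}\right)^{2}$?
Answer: $1681$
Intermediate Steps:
$W{\left(g \right)} = - 6 g$ ($W{\left(g \right)} = - 3 \cdot 2 g = - 6 g$)
$\left(107 + W{\left(11 \right)}\right)^{2} = \left(107 - 66\right)^{2} = 41^{2} = 1681$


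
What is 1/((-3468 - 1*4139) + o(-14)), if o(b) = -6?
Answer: -1/7613 ≈ -0.00013135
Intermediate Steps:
1/((-3468 - 1*4139) + o(-14)) = 1/((-3468 - 1*4139) - 6) = 1/((-3468 - 4139) - 6) = 1/(-7607 - 6) = 1/(-7613) = -1/7613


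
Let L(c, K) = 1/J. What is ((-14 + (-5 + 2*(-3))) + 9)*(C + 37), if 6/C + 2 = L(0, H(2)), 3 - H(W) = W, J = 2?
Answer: -528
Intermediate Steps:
H(W) = 3 - W
L(c, K) = ½ (L(c, K) = 1/2 = ½)
C = -4 (C = 6/(-2 + ½) = 6/(-3/2) = 6*(-⅔) = -4)
((-14 + (-5 + 2*(-3))) + 9)*(C + 37) = ((-14 + (-5 + 2*(-3))) + 9)*(-4 + 37) = ((-14 + (-5 - 6)) + 9)*33 = ((-14 - 11) + 9)*33 = (-25 + 9)*33 = -16*33 = -528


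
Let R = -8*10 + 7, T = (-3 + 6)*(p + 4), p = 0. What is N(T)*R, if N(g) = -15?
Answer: 1095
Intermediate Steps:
T = 12 (T = (-3 + 6)*(0 + 4) = 3*4 = 12)
R = -73 (R = -80 + 7 = -73)
N(T)*R = -15*(-73) = 1095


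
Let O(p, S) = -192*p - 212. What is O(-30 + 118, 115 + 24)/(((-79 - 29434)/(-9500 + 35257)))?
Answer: 440650756/29513 ≈ 14931.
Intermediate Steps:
O(p, S) = -212 - 192*p
O(-30 + 118, 115 + 24)/(((-79 - 29434)/(-9500 + 35257))) = (-212 - 192*(-30 + 118))/(((-79 - 29434)/(-9500 + 35257))) = (-212 - 192*88)/((-29513/25757)) = (-212 - 16896)/((-29513*1/25757)) = -17108/(-29513/25757) = -17108*(-25757/29513) = 440650756/29513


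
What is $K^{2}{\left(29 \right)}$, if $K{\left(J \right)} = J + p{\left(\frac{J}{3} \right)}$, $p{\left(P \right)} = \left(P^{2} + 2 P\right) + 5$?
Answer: $\frac{1745041}{81} \approx 21544.0$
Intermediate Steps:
$p{\left(P \right)} = 5 + P^{2} + 2 P$
$K{\left(J \right)} = 5 + \frac{J^{2}}{9} + \frac{5 J}{3}$ ($K{\left(J \right)} = J + \left(5 + \left(\frac{J}{3}\right)^{2} + 2 \frac{J}{3}\right) = J + \left(5 + \frac{J^{2}}{9} + \frac{2 J}{3}\right) = 5 + \frac{J^{2}}{9} + \frac{5 J}{3}$)
$K^{2}{\left(29 \right)} = \left(5 + \frac{29^{2}}{9} + \frac{5}{3} \cdot 29\right)^{2} = \left(5 + \frac{1}{9} \cdot 841 + \frac{145}{3}\right)^{2} = \left(5 + \frac{841}{9} + \frac{145}{3}\right)^{2} = \left(\frac{1321}{9}\right)^{2} = \frac{1745041}{81}$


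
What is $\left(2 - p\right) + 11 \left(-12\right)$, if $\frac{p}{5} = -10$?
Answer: $-80$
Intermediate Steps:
$p = -50$ ($p = 5 \left(-10\right) = -50$)
$\left(2 - p\right) + 11 \left(-12\right) = \left(2 - -50\right) + 11 \left(-12\right) = \left(2 + 50\right) - 132 = 52 - 132 = -80$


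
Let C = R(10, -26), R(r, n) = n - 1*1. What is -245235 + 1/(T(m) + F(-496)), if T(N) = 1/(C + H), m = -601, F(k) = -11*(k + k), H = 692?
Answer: -1779543117370/7256481 ≈ -2.4524e+5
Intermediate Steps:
R(r, n) = -1 + n (R(r, n) = n - 1 = -1 + n)
C = -27 (C = -1 - 26 = -27)
F(k) = -22*k
T(N) = 1/665 (T(N) = 1/(-27 + 692) = 1/665)
-245235 + 1/(T(m) + F(-496)) = -245235 + 1/(1/665 - 22*(-496)) = -245235 + 1/(1/665 + 10912) = -245235 + 1/(7256481/665) = -245235 + 665/7256481 = -1779543117370/7256481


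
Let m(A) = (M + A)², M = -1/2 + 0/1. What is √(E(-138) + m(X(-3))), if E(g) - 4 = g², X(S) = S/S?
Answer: √76193/2 ≈ 138.02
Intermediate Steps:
X(S) = 1
M = -½ (M = -1*½ + 0*1 = -½ + 0 = -½ ≈ -0.50000)
E(g) = 4 + g²
m(A) = (-½ + A)²
√(E(-138) + m(X(-3))) = √((4 + (-138)²) + (-1 + 2*1)²/4) = √((4 + 19044) + (-1 + 2)²/4) = √(19048 + (¼)*1²) = √(19048 + (¼)*1) = √(19048 + ¼) = √(76193/4) = √76193/2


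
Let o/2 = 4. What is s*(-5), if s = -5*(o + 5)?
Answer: 325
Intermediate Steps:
o = 8 (o = 2*4 = 8)
s = -65 (s = -5*(8 + 5) = -5*13 = -65)
s*(-5) = -65*(-5) = 325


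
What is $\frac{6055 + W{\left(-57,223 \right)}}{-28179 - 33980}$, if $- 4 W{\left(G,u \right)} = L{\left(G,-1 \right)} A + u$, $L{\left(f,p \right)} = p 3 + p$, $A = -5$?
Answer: $- \frac{23977}{248636} \approx -0.096434$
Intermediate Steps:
$L{\left(f,p \right)} = 4 p$ ($L{\left(f,p \right)} = 3 p + p = 4 p$)
$W{\left(G,u \right)} = -5 - \frac{u}{4}$ ($W{\left(G,u \right)} = - \frac{4 \left(-1\right) \left(-5\right) + u}{4} = - \frac{\left(-4\right) \left(-5\right) + u}{4} = - \frac{20 + u}{4} = -5 - \frac{u}{4}$)
$\frac{6055 + W{\left(-57,223 \right)}}{-28179 - 33980} = \frac{6055 - \frac{243}{4}}{-28179 - 33980} = \frac{6055 - \frac{243}{4}}{-62159} = \left(6055 - \frac{243}{4}\right) \left(- \frac{1}{62159}\right) = \frac{23977}{4} \left(- \frac{1}{62159}\right) = - \frac{23977}{248636}$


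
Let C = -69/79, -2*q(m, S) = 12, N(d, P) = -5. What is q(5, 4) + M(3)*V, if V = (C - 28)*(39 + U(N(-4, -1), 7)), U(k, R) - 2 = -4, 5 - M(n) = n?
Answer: -169268/79 ≈ -2142.6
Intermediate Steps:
M(n) = 5 - n
U(k, R) = -2 (U(k, R) = 2 - 4 = -2)
q(m, S) = -6 (q(m, S) = -½*12 = -6)
C = -69/79 (C = -69*1/79 = -69/79 ≈ -0.87342)
V = -84397/79 (V = (-69/79 - 28)*(39 - 2) = -2281/79*37 = -84397/79 ≈ -1068.3)
q(5, 4) + M(3)*V = -6 + (5 - 1*3)*(-84397/79) = -6 + (5 - 3)*(-84397/79) = -6 + 2*(-84397/79) = -6 - 168794/79 = -169268/79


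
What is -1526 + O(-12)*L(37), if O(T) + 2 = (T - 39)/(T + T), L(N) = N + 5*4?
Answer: -12151/8 ≈ -1518.9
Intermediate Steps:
L(N) = 20 + N (L(N) = N + 20 = 20 + N)
O(T) = -2 + (-39 + T)/(2*T) (O(T) = -2 + (T - 39)/(T + T) = -2 + (-39 + T)/((2*T)) = -2 + (-39 + T)*(1/(2*T)) = -2 + (-39 + T)/(2*T))
-1526 + O(-12)*L(37) = -1526 + ((3/2)*(-13 - 1*(-12))/(-12))*(20 + 37) = -1526 + ((3/2)*(-1/12)*(-13 + 12))*57 = -1526 + ((3/2)*(-1/12)*(-1))*57 = -1526 + (⅛)*57 = -1526 + 57/8 = -12151/8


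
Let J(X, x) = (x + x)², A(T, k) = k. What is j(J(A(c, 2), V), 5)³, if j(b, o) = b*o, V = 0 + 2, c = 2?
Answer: 512000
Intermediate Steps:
V = 2
J(X, x) = 4*x² (J(X, x) = (2*x)² = 4*x²)
j(J(A(c, 2), V), 5)³ = ((4*2²)*5)³ = ((4*4)*5)³ = (16*5)³ = 80³ = 512000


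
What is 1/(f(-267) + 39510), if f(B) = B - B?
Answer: 1/39510 ≈ 2.5310e-5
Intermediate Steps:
f(B) = 0
1/(f(-267) + 39510) = 1/(0 + 39510) = 1/39510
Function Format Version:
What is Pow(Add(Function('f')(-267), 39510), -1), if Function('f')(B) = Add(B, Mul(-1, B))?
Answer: Rational(1, 39510) ≈ 2.5310e-5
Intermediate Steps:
Function('f')(B) = 0
Pow(Add(Function('f')(-267), 39510), -1) = Pow(Add(0, 39510), -1) = Pow(39510, -1) = Rational(1, 39510)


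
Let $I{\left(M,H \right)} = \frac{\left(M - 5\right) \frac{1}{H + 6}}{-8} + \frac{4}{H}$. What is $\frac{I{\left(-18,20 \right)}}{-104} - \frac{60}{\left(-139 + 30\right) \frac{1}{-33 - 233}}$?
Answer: $- \frac{1726268807}{11789440} \approx -146.43$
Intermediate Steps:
$I{\left(M,H \right)} = \frac{4}{H} - \frac{-5 + M}{8 \left(6 + H\right)}$ ($I{\left(M,H \right)} = \frac{-5 + M}{6 + H} \left(- \frac{1}{8}\right) + \frac{4}{H} = - \frac{-5 + M}{8 \left(6 + H\right)} + \frac{4}{H} = \frac{4}{H} - \frac{-5 + M}{8 \left(6 + H\right)}$)
$\frac{I{\left(-18,20 \right)}}{-104} - \frac{60}{\left(-139 + 30\right) \frac{1}{-33 - 233}} = \frac{\frac{1}{8} \cdot \frac{1}{20} \frac{1}{6 + 20} \left(192 + 37 \cdot 20 - 20 \left(-18\right)\right)}{-104} - \frac{60}{\left(-139 + 30\right) \frac{1}{-33 - 233}} = \frac{1}{8} \cdot \frac{1}{20} \cdot \frac{1}{26} \left(192 + 740 + 360\right) \left(- \frac{1}{104}\right) - \frac{60}{\left(-109\right) \frac{1}{-266}} = \frac{1}{8} \cdot \frac{1}{20} \cdot \frac{1}{26} \cdot 1292 \left(- \frac{1}{104}\right) - \frac{60}{\left(-109\right) \left(- \frac{1}{266}\right)} = \frac{323}{1040} \left(- \frac{1}{104}\right) - \frac{60}{\frac{109}{266}} = - \frac{323}{108160} - \frac{15960}{109} = - \frac{1726268807}{11789440}$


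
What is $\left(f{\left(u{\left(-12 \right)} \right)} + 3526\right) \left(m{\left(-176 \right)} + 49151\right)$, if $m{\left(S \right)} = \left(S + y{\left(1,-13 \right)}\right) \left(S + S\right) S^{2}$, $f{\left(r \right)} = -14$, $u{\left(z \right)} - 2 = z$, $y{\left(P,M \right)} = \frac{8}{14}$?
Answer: $\frac{47025349566456}{7} \approx 6.7179 \cdot 10^{12}$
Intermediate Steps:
$y{\left(P,M \right)} = \frac{4}{7}$ ($y{\left(P,M \right)} = 8 \cdot \frac{1}{14} = \frac{4}{7}$)
$u{\left(z \right)} = 2 + z$
$m{\left(S \right)} = 2 S^{3} \left(\frac{4}{7} + S\right)$ ($m{\left(S \right)} = \left(S + \frac{4}{7}\right) \left(S + S\right) S^{2} = \left(\frac{4}{7} + S\right) 2 S S^{2} = 2 S \left(\frac{4}{7} + S\right) S^{2} = 2 S^{3} \left(\frac{4}{7} + S\right)$)
$\left(f{\left(u{\left(-12 \right)} \right)} + 3526\right) \left(m{\left(-176 \right)} + 49151\right) = \left(-14 + 3526\right) \left(\left(-176\right)^{3} \left(\frac{8}{7} + 2 \left(-176\right)\right) + 49151\right) = 3512 \left(- 5451776 \left(\frac{8}{7} - 352\right) + 49151\right) = 3512 \left(\left(-5451776\right) \left(- \frac{2456}{7}\right) + 49151\right) = 3512 \left(\frac{13389561856}{7} + 49151\right) = 3512 \cdot \frac{13389905913}{7} = \frac{47025349566456}{7}$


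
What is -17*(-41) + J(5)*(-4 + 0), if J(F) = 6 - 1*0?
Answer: 673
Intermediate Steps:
J(F) = 6 (J(F) = 6 + 0 = 6)
-17*(-41) + J(5)*(-4 + 0) = -17*(-41) + 6*(-4 + 0) = 697 + 6*(-4) = 697 - 24 = 673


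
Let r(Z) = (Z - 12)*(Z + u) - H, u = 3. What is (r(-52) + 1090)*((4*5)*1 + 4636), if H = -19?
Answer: 19764720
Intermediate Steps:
r(Z) = 19 + (-12 + Z)*(3 + Z) (r(Z) = (Z - 12)*(Z + 3) - 1*(-19) = (-12 + Z)*(3 + Z) + 19 = 19 + (-12 + Z)*(3 + Z))
(r(-52) + 1090)*((4*5)*1 + 4636) = ((-17 + (-52)² - 9*(-52)) + 1090)*((4*5)*1 + 4636) = ((-17 + 2704 + 468) + 1090)*(20*1 + 4636) = (3155 + 1090)*(20 + 4636) = 4245*4656 = 19764720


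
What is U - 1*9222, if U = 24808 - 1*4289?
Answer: 11297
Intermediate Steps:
U = 20519 (U = 24808 - 4289 = 20519)
U - 1*9222 = 20519 - 1*9222 = 20519 - 9222 = 11297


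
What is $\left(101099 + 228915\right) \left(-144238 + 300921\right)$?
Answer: $51707583562$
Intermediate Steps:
$\left(101099 + 228915\right) \left(-144238 + 300921\right) = 330014 \cdot 156683 = 51707583562$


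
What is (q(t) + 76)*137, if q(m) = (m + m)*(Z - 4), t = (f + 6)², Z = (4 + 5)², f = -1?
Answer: 537862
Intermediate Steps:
Z = 81 (Z = 9² = 81)
t = 25 (t = (-1 + 6)² = 5² = 25)
q(m) = 154*m (q(m) = (m + m)*(81 - 4) = (2*m)*77 = 154*m)
(q(t) + 76)*137 = (154*25 + 76)*137 = (3850 + 76)*137 = 3926*137 = 537862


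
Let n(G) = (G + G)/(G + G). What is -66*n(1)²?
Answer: -66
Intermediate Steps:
n(G) = 1 (n(G) = (2*G)/((2*G)) = (2*G)*(1/(2*G)) = 1)
-66*n(1)² = -66*1² = -66*1 = -66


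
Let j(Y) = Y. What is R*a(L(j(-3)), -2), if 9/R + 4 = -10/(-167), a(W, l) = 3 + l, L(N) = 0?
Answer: -1503/658 ≈ -2.2842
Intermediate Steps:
R = -1503/658 (R = 9/(-4 - 10/(-167)) = 9/(-4 - 10*(-1/167)) = 9/(-4 + 10/167) = 9/(-658/167) = 9*(-167/658) = -1503/658 ≈ -2.2842)
R*a(L(j(-3)), -2) = -1503*(3 - 2)/658 = -1503/658*1 = -1503/658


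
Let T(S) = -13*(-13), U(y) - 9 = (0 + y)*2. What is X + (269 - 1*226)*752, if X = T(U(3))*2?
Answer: 32674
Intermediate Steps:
U(y) = 9 + 2*y (U(y) = 9 + (0 + y)*2 = 9 + y*2 = 9 + 2*y)
T(S) = 169
X = 338 (X = 169*2 = 338)
X + (269 - 1*226)*752 = 338 + (269 - 1*226)*752 = 338 + (269 - 226)*752 = 338 + 43*752 = 338 + 32336 = 32674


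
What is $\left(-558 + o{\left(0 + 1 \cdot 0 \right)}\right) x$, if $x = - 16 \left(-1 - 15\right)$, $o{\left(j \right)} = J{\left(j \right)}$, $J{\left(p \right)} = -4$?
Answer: $-143872$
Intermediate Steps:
$o{\left(j \right)} = -4$
$x = 256$ ($x = \left(-16\right) \left(-16\right) = 256$)
$\left(-558 + o{\left(0 + 1 \cdot 0 \right)}\right) x = \left(-558 - 4\right) 256 = \left(-562\right) 256 = -143872$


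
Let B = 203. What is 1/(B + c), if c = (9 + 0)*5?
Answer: 1/248 ≈ 0.0040323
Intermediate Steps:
c = 45 (c = 9*5 = 45)
1/(B + c) = 1/(203 + 45) = 1/248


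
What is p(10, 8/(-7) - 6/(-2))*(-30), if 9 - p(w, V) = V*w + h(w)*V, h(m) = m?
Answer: 5910/7 ≈ 844.29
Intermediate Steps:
p(w, V) = 9 - 2*V*w (p(w, V) = 9 - (V*w + w*V) = 9 - (V*w + V*w) = 9 - 2*V*w)
p(10, 8/(-7) - 6/(-2))*(-30) = (9 - 2*(8/(-7) - 6/(-2))*10)*(-30) = (9 - 2*(8*(-⅐) - 6*(-½))*10)*(-30) = (9 - 2*(-8/7 + 3)*10)*(-30) = (9 - 2*13/7*10)*(-30) = (9 - 260/7)*(-30) = -197/7*(-30) = 5910/7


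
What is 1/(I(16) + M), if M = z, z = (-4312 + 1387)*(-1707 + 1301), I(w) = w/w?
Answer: 1/1187551 ≈ 8.4207e-7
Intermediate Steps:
I(w) = 1
z = 1187550 (z = -2925*(-406) = 1187550)
M = 1187550
1/(I(16) + M) = 1/(1 + 1187550) = 1/1187551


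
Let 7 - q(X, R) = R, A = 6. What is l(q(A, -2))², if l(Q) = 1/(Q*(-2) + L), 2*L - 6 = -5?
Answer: 4/1225 ≈ 0.0032653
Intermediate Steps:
q(X, R) = 7 - R
L = ½ (L = 3 + (½)*(-5) = 3 - 5/2 = ½ ≈ 0.50000)
l(Q) = 1/(½ - 2*Q) (l(Q) = 1/(Q*(-2) + ½) = 1/(-2*Q + ½) = 1/(½ - 2*Q))
l(q(A, -2))² = (-2/(-1 + 4*(7 - 1*(-2))))² = (-2/(-1 + 4*(7 + 2)))² = (-2/(-1 + 4*9))² = (-2/(-1 + 36))² = (-2/35)² = 4/1225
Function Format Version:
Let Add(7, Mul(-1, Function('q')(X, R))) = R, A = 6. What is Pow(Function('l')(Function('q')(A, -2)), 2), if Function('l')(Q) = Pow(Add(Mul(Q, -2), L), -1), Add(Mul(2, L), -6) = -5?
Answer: Rational(4, 1225) ≈ 0.0032653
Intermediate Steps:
Function('q')(X, R) = Add(7, Mul(-1, R))
L = Rational(1, 2) (L = Add(3, Mul(Rational(1, 2), -5)) = Add(3, Rational(-5, 2)) = Rational(1, 2) ≈ 0.50000)
Function('l')(Q) = Pow(Add(Rational(1, 2), Mul(-2, Q)), -1) (Function('l')(Q) = Pow(Add(Mul(Q, -2), Rational(1, 2)), -1) = Pow(Add(Mul(-2, Q), Rational(1, 2)), -1) = Pow(Add(Rational(1, 2), Mul(-2, Q)), -1))
Pow(Function('l')(Function('q')(A, -2)), 2) = Pow(Mul(-2, Pow(Add(-1, Mul(4, Add(7, Mul(-1, -2)))), -1)), 2) = Pow(Mul(-2, Pow(Add(-1, Mul(4, Add(7, 2))), -1)), 2) = Pow(Mul(-2, Pow(Add(-1, Mul(4, 9)), -1)), 2) = Pow(Mul(-2, Pow(Add(-1, 36), -1)), 2) = Pow(Mul(-2, Pow(35, -1)), 2) = Pow(Mul(-2, Rational(1, 35)), 2) = Pow(Rational(-2, 35), 2) = Rational(4, 1225)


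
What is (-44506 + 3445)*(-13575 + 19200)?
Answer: -230968125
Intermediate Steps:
(-44506 + 3445)*(-13575 + 19200) = -41061*5625 = -230968125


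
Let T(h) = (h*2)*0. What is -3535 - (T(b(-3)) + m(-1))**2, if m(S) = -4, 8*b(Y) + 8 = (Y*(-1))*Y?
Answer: -3551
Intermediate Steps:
b(Y) = -1 - Y**2/8 (b(Y) = -1 + ((Y*(-1))*Y)/8 = -1 + ((-Y)*Y)/8 = -1 + (-Y**2)/8 = -1 - Y**2/8)
T(h) = 0 (T(h) = (2*h)*0 = 0)
-3535 - (T(b(-3)) + m(-1))**2 = -3535 - (0 - 4)**2 = -3535 - 1*(-4)**2 = -3535 - 1*16 = -3535 - 16 = -3551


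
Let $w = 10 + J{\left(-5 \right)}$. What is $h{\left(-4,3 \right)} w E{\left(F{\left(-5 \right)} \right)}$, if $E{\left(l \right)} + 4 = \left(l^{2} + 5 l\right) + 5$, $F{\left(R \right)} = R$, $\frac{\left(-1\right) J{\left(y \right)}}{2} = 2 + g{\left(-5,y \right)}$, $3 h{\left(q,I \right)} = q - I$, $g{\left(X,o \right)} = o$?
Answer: $- \frac{112}{3} \approx -37.333$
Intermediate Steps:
$h{\left(q,I \right)} = - \frac{I}{3} + \frac{q}{3}$ ($h{\left(q,I \right)} = \frac{q - I}{3} = - \frac{I}{3} + \frac{q}{3}$)
$J{\left(y \right)} = -4 - 2 y$ ($J{\left(y \right)} = - 2 \left(2 + y\right) = -4 - 2 y$)
$w = 16$ ($w = 10 - -6 = 10 + \left(-4 + 10\right) = 10 + 6 = 16$)
$E{\left(l \right)} = 1 + l^{2} + 5 l$ ($E{\left(l \right)} = -4 + \left(\left(l^{2} + 5 l\right) + 5\right) = -4 + \left(5 + l^{2} + 5 l\right) = 1 + l^{2} + 5 l$)
$h{\left(-4,3 \right)} w E{\left(F{\left(-5 \right)} \right)} = \left(\left(- \frac{1}{3}\right) 3 + \frac{1}{3} \left(-4\right)\right) 16 \left(1 + \left(-5\right)^{2} + 5 \left(-5\right)\right) = \left(-1 - \frac{4}{3}\right) 16 \left(1 + 25 - 25\right) = \left(- \frac{7}{3}\right) 16 \cdot 1 = \left(- \frac{112}{3}\right) 1 = - \frac{112}{3}$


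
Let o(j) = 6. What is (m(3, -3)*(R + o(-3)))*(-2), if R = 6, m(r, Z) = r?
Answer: -72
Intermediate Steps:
(m(3, -3)*(R + o(-3)))*(-2) = (3*(6 + 6))*(-2) = (3*12)*(-2) = 36*(-2) = -72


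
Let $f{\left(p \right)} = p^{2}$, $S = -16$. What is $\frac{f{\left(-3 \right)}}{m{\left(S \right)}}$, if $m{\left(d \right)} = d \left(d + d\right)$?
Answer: $\frac{9}{512} \approx 0.017578$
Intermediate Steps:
$m{\left(d \right)} = 2 d^{2}$ ($m{\left(d \right)} = d 2 d = 2 d^{2}$)
$\frac{f{\left(-3 \right)}}{m{\left(S \right)}} = \frac{\left(-3\right)^{2}}{2 \left(-16\right)^{2}} = \frac{9}{2 \cdot 256} = \frac{9}{512}$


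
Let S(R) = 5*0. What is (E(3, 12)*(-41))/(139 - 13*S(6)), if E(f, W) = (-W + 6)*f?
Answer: 738/139 ≈ 5.3093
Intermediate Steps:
S(R) = 0
E(f, W) = f*(6 - W) (E(f, W) = (6 - W)*f = f*(6 - W))
(E(3, 12)*(-41))/(139 - 13*S(6)) = ((3*(6 - 1*12))*(-41))/(139 - 13*0) = ((3*(6 - 12))*(-41))/(139 + 0) = ((3*(-6))*(-41))/139 = -18*(-41)*(1/139) = 738*(1/139) = 738/139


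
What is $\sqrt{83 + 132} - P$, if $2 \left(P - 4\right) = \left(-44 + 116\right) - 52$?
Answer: $-14 + \sqrt{215} \approx 0.66288$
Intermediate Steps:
$P = 14$ ($P = 4 + \frac{\left(-44 + 116\right) - 52}{2} = 4 + \frac{72 - 52}{2} = 4 + \frac{1}{2} \cdot 20 = 4 + 10 = 14$)
$\sqrt{83 + 132} - P = \sqrt{83 + 132} - 14 = \sqrt{215} - 14 = -14 + \sqrt{215}$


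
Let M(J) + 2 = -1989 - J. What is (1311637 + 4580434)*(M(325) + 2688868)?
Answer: 15829355129192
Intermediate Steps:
M(J) = -1991 - J (M(J) = -2 + (-1989 - J) = -1991 - J)
(1311637 + 4580434)*(M(325) + 2688868) = (1311637 + 4580434)*((-1991 - 1*325) + 2688868) = 5892071*((-1991 - 325) + 2688868) = 5892071*(-2316 + 2688868) = 5892071*2686552 = 15829355129192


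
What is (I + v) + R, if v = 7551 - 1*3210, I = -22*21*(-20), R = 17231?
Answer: 30812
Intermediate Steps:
I = 9240 (I = -462*(-20) = 9240)
v = 4341 (v = 7551 - 3210 = 4341)
(I + v) + R = (9240 + 4341) + 17231 = 13581 + 17231 = 30812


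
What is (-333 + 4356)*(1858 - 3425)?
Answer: -6304041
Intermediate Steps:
(-333 + 4356)*(1858 - 3425) = 4023*(-1567) = -6304041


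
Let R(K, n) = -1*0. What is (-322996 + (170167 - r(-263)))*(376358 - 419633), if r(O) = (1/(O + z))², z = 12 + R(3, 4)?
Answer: 416668137143250/63001 ≈ 6.6137e+9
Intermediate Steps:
R(K, n) = 0
z = 12 (z = 12 + 0 = 12)
r(O) = (12 + O)⁻² (r(O) = (1/(O + 12))² = (1/(12 + O))² = (12 + O)⁻²)
(-322996 + (170167 - r(-263)))*(376358 - 419633) = (-322996 + (170167 - 1/(12 - 263)²))*(376358 - 419633) = (-322996 + (170167 - 1/(-251)²))*(-43275) = (-322996 + (170167 - 1*1/63001))*(-43275) = (-322996 + (170167 - 1/63001))*(-43275) = (-322996 + 10720691166/63001)*(-43275) = -9628379830/63001*(-43275) = 416668137143250/63001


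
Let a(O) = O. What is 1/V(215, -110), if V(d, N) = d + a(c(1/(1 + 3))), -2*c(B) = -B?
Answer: 8/1721 ≈ 0.0046485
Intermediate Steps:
c(B) = B/2 (c(B) = -(-1)*B/2 = B/2)
V(d, N) = ⅛ + d (V(d, N) = d + 1/(2*(1 + 3)) = d + (½)/4 = d + (½)*(¼) = d + ⅛ = ⅛ + d)
1/V(215, -110) = 1/(⅛ + 215) = 1/(1721/8) = 8/1721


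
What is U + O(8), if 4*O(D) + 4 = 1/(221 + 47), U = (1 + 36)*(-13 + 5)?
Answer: -318383/1072 ≈ -297.00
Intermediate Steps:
U = -296 (U = 37*(-8) = -296)
O(D) = -1071/1072 (O(D) = -1 + 1/(4*(221 + 47)) = -1 + (¼)/268 = -1 + (¼)*(1/268) = -1 + 1/1072 = -1071/1072)
U + O(8) = -296 - 1071/1072 = -318383/1072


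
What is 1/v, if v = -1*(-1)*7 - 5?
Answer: ½ ≈ 0.50000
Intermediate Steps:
v = 2 (v = 1*7 - 5 = 7 - 5 = 2)
1/v = 1/2 = ½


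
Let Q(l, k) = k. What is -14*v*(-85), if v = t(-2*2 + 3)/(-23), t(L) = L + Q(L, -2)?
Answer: 3570/23 ≈ 155.22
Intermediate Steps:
t(L) = -2 + L (t(L) = L - 2 = -2 + L)
v = 3/23 (v = (-2 + (-2*2 + 3))/(-23) = (-2 + (-4 + 3))*(-1/23) = (-2 - 1)*(-1/23) = -3*(-1/23) = 3/23 ≈ 0.13043)
-14*v*(-85) = -14*3/23*(-85) = -42/23*(-85) = 3570/23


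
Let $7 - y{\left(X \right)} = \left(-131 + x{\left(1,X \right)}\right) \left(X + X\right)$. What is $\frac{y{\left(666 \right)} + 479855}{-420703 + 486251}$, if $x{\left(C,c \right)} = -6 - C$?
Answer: $\frac{331839}{32774} \approx 10.125$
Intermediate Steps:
$y{\left(X \right)} = 7 + 276 X$ ($y{\left(X \right)} = 7 - \left(-131 - 7\right) \left(X + X\right) = 7 - \left(-131 - 7\right) 2 X = 7 - - 138 \cdot 2 X = 7 - - 276 X = 7 + 276 X$)
$\frac{y{\left(666 \right)} + 479855}{-420703 + 486251} = \frac{\left(7 + 276 \cdot 666\right) + 479855}{-420703 + 486251} = \frac{\left(7 + 183816\right) + 479855}{65548} = \left(183823 + 479855\right) \frac{1}{65548} = 663678 \cdot \frac{1}{65548} = \frac{331839}{32774}$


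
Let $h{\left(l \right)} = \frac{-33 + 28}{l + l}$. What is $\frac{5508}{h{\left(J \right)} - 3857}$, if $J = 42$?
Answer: $- \frac{462672}{323993} \approx -1.428$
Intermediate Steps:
$h{\left(l \right)} = - \frac{5}{2 l}$
$\frac{5508}{h{\left(J \right)} - 3857} = \frac{5508}{- \frac{5}{2 \cdot 42} - 3857} = \frac{5508}{\left(- \frac{5}{2}\right) \frac{1}{42} - 3857} = \frac{5508}{- \frac{5}{84} - 3857} = \frac{5508}{- \frac{323993}{84}} = 5508 \left(- \frac{84}{323993}\right) = - \frac{462672}{323993}$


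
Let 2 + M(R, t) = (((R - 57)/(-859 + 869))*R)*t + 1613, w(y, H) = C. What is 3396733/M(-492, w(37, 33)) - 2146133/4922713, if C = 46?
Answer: 70255604457458/30621928202307 ≈ 2.2943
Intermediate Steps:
w(y, H) = 46
M(R, t) = 1611 + R*t*(-57/10 + R/10) (M(R, t) = -2 + ((((R - 57)/(-859 + 869))*R)*t + 1613) = -2 + ((((-57 + R)/10)*R)*t + 1613) = -2 + ((((-57 + R)*(1/10))*R)*t + 1613) = -2 + (((-57/10 + R/10)*R)*t + 1613) = -2 + ((R*(-57/10 + R/10))*t + 1613) = -2 + (R*t*(-57/10 + R/10) + 1613) = -2 + (1613 + R*t*(-57/10 + R/10)) = 1611 + R*t*(-57/10 + R/10))
3396733/M(-492, w(37, 33)) - 2146133/4922713 = 3396733/(1611 - 57/10*(-492)*46 + (1/10)*46*(-492)**2) - 2146133/4922713 = 3396733/(1611 + 645012/5 + (1/10)*46*242064) - 2146133*1/4922713 = 3396733/(1611 + 645012/5 + 5567472/5) - 2146133/4922713 = 3396733/(6220539/5) - 2146133/4922713 = 3396733*(5/6220539) - 2146133/4922713 = 16983665/6220539 - 2146133/4922713 = 70255604457458/30621928202307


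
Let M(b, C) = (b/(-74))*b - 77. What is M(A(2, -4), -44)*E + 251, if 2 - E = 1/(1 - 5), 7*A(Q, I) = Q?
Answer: 563825/7252 ≈ 77.748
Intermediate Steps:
A(Q, I) = Q/7
E = 9/4 (E = 2 - 1/(1 - 5) = 2 - 1/(-4) = 2 - 1*(-¼) = 2 + ¼ = 9/4 ≈ 2.2500)
M(b, C) = -77 - b²/74 (M(b, C) = (b*(-1/74))*b - 77 = (-b/74)*b - 77 = -b²/74 - 77 = -77 - b²/74)
M(A(2, -4), -44)*E + 251 = (-77 - ((⅐)*2)²/74)*(9/4) + 251 = (-77 - (2/7)²/74)*(9/4) + 251 = (-77 - 1/74*4/49)*(9/4) + 251 = (-77 - 2/1813)*(9/4) + 251 = -139603/1813*9/4 + 251 = -1256427/7252 + 251 = 563825/7252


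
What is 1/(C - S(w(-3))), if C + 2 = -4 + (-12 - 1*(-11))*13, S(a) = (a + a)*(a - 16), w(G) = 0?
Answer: -1/19 ≈ -0.052632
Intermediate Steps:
S(a) = 2*a*(-16 + a) (S(a) = (2*a)*(-16 + a) = 2*a*(-16 + a))
C = -19 (C = -2 + (-4 + (-12 - 1*(-11))*13) = -2 + (-4 + (-12 + 11)*13) = -2 + (-4 - 1*13) = -2 + (-4 - 13) = -2 - 17 = -19)
1/(C - S(w(-3))) = 1/(-19 - 2*0*(-16 + 0)) = 1/(-19 - 2*0*(-16)) = 1/(-19 - 1*0) = 1/(-19 + 0) = 1/(-19) = -1/19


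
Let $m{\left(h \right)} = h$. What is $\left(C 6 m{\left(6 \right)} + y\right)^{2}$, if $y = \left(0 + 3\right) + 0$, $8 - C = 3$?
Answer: $33489$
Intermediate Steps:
$C = 5$ ($C = 8 - 3 = 5$)
$y = 3$ ($y = 3 + 0 = 3$)
$\left(C 6 m{\left(6 \right)} + y\right)^{2} = \left(5 \cdot 6 \cdot 6 + 3\right)^{2} = \left(5 \cdot 36 + 3\right)^{2} = \left(180 + 3\right)^{2} = 183^{2} = 33489$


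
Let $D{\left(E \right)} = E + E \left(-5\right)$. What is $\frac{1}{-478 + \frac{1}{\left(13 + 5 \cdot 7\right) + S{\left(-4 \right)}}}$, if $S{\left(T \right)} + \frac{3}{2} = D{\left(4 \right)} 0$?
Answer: $- \frac{93}{44452} \approx -0.0020921$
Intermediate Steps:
$D{\left(E \right)} = - 4 E$ ($D{\left(E \right)} = E - 5 E = - 4 E$)
$S{\left(T \right)} = - \frac{3}{2}$ ($S{\left(T \right)} = - \frac{3}{2} + \left(-4\right) 4 \cdot 0 = - \frac{3}{2} - 0 = - \frac{3}{2} + 0 = - \frac{3}{2}$)
$\frac{1}{-478 + \frac{1}{\left(13 + 5 \cdot 7\right) + S{\left(-4 \right)}}} = \frac{1}{-478 + \frac{1}{\left(13 + 5 \cdot 7\right) - \frac{3}{2}}} = \frac{1}{-478 + \frac{1}{\left(13 + 35\right) - \frac{3}{2}}} = \frac{1}{-478 + \frac{1}{48 - \frac{3}{2}}} = \frac{1}{-478 + \frac{1}{\frac{93}{2}}} = \frac{1}{-478 + \frac{2}{93}} = \frac{1}{- \frac{44452}{93}} = - \frac{93}{44452}$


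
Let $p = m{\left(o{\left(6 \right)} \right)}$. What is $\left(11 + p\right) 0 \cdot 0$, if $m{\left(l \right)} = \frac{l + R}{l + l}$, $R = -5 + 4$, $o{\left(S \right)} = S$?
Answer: $0$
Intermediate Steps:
$R = -1$
$m{\left(l \right)} = \frac{-1 + l}{2 l}$ ($m{\left(l \right)} = \frac{l - 1}{l + l} = \frac{-1 + l}{2 l}$)
$p = \frac{5}{12}$ ($p = \frac{-1 + 6}{2 \cdot 6} = \frac{1}{2} \cdot \frac{1}{6} \cdot 5 = \frac{5}{12} \approx 0.41667$)
$\left(11 + p\right) 0 \cdot 0 = \left(11 + \frac{5}{12}\right) 0 \cdot 0 = \frac{137}{12} \cdot 0 = 0$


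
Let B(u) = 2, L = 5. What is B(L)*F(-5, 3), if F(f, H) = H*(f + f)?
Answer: -60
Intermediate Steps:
F(f, H) = 2*H*f (F(f, H) = H*(2*f) = 2*H*f)
B(L)*F(-5, 3) = 2*(2*3*(-5)) = 2*(-30) = -60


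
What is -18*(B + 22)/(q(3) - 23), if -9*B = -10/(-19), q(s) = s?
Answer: 1876/95 ≈ 19.747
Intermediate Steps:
B = -10/171 (B = -(-10)/(9*(-19)) = -(-10)*(-1)/(9*19) = -⅑*10/19 = -10/171 ≈ -0.058480)
-18*(B + 22)/(q(3) - 23) = -18*(-10/171 + 22)/(3 - 23) = -18*3752/((-20)*171) = -(-9)*3752/(10*171) = -18*(-938/855) = 1876/95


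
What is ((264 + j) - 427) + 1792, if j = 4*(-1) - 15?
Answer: 1610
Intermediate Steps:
j = -19 (j = -4 - 15 = -19)
((264 + j) - 427) + 1792 = ((264 - 19) - 427) + 1792 = (245 - 427) + 1792 = -182 + 1792 = 1610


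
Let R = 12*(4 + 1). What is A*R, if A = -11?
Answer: -660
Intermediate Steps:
R = 60 (R = 12*5 = 60)
A*R = -11*60 = -660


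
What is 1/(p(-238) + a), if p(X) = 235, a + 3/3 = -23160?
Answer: -1/22926 ≈ -4.3619e-5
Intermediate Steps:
a = -23161 (a = -1 - 23160 = -23161)
1/(p(-238) + a) = 1/(235 - 23161) = 1/(-22926) = -1/22926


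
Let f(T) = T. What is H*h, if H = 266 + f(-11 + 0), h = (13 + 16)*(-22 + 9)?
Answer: -96135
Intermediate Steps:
h = -377 (h = 29*(-13) = -377)
H = 255 (H = 266 + (-11 + 0) = 266 - 11 = 255)
H*h = 255*(-377) = -96135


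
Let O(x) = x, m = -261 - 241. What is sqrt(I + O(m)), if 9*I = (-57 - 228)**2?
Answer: 3*sqrt(947) ≈ 92.320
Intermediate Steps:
m = -502
I = 9025 (I = (-57 - 228)**2/9 = (1/9)*(-285)**2 = (1/9)*81225 = 9025)
sqrt(I + O(m)) = sqrt(9025 - 502) = sqrt(8523) = 3*sqrt(947)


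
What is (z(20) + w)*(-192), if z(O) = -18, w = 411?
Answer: -75456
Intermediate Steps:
(z(20) + w)*(-192) = (-18 + 411)*(-192) = 393*(-192) = -75456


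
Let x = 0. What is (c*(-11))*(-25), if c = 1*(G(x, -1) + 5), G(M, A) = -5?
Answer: 0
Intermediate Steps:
c = 0 (c = 1*(-5 + 5) = 1*0 = 0)
(c*(-11))*(-25) = (0*(-11))*(-25) = 0*(-25) = 0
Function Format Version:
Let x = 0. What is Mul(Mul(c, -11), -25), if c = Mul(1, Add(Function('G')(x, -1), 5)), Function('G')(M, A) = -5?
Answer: 0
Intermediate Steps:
c = 0 (c = Mul(1, Add(-5, 5)) = Mul(1, 0) = 0)
Mul(Mul(c, -11), -25) = Mul(Mul(0, -11), -25) = Mul(0, -25) = 0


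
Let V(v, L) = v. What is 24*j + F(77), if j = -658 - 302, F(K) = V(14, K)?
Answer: -23026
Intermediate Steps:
F(K) = 14
j = -960
24*j + F(77) = 24*(-960) + 14 = -23040 + 14 = -23026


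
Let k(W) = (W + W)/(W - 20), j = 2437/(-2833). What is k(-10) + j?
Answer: -1645/8499 ≈ -0.19355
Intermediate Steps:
j = -2437/2833 (j = 2437*(-1/2833) = -2437/2833 ≈ -0.86022)
k(W) = 2*W/(-20 + W) (k(W) = (2*W)/(-20 + W) = 2*W/(-20 + W))
k(-10) + j = 2*(-10)/(-20 - 10) - 2437/2833 = 2*(-10)/(-30) - 2437/2833 = 2*(-10)*(-1/30) - 2437/2833 = 2/3 - 2437/2833 = -1645/8499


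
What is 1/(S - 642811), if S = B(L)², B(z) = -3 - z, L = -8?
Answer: -1/642786 ≈ -1.5557e-6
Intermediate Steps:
S = 25 (S = (-3 - 1*(-8))² = (-3 + 8)² = 5² = 25)
1/(S - 642811) = 1/(25 - 642811) = 1/(-642786) = -1/642786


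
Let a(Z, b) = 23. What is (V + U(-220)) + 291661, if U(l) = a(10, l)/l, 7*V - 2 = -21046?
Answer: 444528099/1540 ≈ 2.8865e+5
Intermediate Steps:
V = -21044/7 (V = 2/7 + (1/7)*(-21046) = 2/7 - 21046/7 = -21044/7 ≈ -3006.3)
U(l) = 23/l
(V + U(-220)) + 291661 = (-21044/7 + 23/(-220)) + 291661 = (-21044/7 + 23*(-1/220)) + 291661 = (-21044/7 - 23/220) + 291661 = -4629841/1540 + 291661 = 444528099/1540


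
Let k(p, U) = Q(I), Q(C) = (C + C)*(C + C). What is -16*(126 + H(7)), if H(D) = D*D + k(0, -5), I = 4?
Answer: -3824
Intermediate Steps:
Q(C) = 4*C**2 (Q(C) = (2*C)*(2*C) = 4*C**2)
k(p, U) = 64 (k(p, U) = 4*4**2 = 4*16 = 64)
H(D) = 64 + D**2 (H(D) = D*D + 64 = D**2 + 64 = 64 + D**2)
-16*(126 + H(7)) = -16*(126 + (64 + 7**2)) = -16*(126 + (64 + 49)) = -16*(126 + 113) = -16*239 = -3824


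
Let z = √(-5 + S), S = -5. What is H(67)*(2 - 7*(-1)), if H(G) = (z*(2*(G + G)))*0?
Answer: 0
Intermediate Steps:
z = I*√10 (z = √(-5 - 5) = √(-10) = I*√10 ≈ 3.1623*I)
H(G) = 0 (H(G) = ((I*√10)*(2*(G + G)))*0 = ((I*√10)*(2*(2*G)))*0 = ((I*√10)*(4*G))*0 = (4*I*G*√10)*0 = 0)
H(67)*(2 - 7*(-1)) = 0*(2 - 7*(-1)) = 0*(2 + 7) = 0*9 = 0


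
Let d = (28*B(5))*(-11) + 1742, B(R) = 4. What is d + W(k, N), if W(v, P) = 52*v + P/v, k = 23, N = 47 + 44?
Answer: 39329/23 ≈ 1710.0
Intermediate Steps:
N = 91
W(v, P) = 52*v + P/v
d = 510 (d = (28*4)*(-11) + 1742 = 112*(-11) + 1742 = -1232 + 1742 = 510)
d + W(k, N) = 510 + (52*23 + 91/23) = 510 + (1196 + 91*(1/23)) = 510 + (1196 + 91/23) = 510 + 27599/23 = 39329/23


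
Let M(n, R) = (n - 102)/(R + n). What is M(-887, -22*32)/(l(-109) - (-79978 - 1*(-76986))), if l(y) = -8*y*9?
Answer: 23/401080 ≈ 5.7345e-5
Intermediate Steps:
M(n, R) = (-102 + n)/(R + n)
l(y) = -72*y
M(-887, -22*32)/(l(-109) - (-79978 - 1*(-76986))) = ((-102 - 887)/(-22*32 - 887))/(-72*(-109) - (-79978 - 1*(-76986))) = (-989/(-704 - 887))/(7848 - (-79978 + 76986)) = (-989/(-1591))/(7848 - 1*(-2992)) = (-1/1591*(-989))/(7848 + 2992) = (23/37)/10840 = (23/37)*(1/10840) = 23/401080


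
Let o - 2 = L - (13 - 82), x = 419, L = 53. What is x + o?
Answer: 543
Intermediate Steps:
o = 124 (o = 2 + (53 - (13 - 82)) = 2 + (53 - 1*(-69)) = 2 + (53 + 69) = 2 + 122 = 124)
x + o = 419 + 124 = 543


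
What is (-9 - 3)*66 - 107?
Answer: -899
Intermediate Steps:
(-9 - 3)*66 - 107 = -12*66 - 107 = -792 - 107 = -899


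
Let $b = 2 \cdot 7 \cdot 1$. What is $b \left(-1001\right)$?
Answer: $-14014$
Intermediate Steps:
$b = 14$ ($b = 14 \cdot 1 = 14$)
$b \left(-1001\right) = 14 \left(-1001\right) = -14014$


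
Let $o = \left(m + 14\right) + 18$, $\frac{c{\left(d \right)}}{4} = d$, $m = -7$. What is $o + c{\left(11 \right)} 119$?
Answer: $5261$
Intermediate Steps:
$c{\left(d \right)} = 4 d$
$o = 25$ ($o = \left(-7 + 14\right) + 18 = 7 + 18 = 25$)
$o + c{\left(11 \right)} 119 = 25 + 4 \cdot 11 \cdot 119 = 25 + 44 \cdot 119 = 25 + 5236 = 5261$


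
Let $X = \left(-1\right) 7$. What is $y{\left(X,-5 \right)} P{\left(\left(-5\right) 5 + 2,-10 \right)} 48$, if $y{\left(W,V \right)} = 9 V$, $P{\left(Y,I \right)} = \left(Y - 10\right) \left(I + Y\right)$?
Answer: $-2352240$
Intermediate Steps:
$P{\left(Y,I \right)} = \left(-10 + Y\right) \left(I + Y\right)$
$X = -7$
$y{\left(X,-5 \right)} P{\left(\left(-5\right) 5 + 2,-10 \right)} 48 = 9 \left(-5\right) \left(\left(\left(-5\right) 5 + 2\right)^{2} - -100 - 10 \left(\left(-5\right) 5 + 2\right) - 10 \left(\left(-5\right) 5 + 2\right)\right) 48 = - 45 \left(\left(-25 + 2\right)^{2} + 100 - 10 \left(-25 + 2\right) - 10 \left(-25 + 2\right)\right) 48 = - 45 \left(\left(-23\right)^{2} + 100 - -230 - -230\right) 48 = - 45 \left(529 + 100 + 230 + 230\right) 48 = \left(-45\right) 1089 \cdot 48 = \left(-49005\right) 48 = -2352240$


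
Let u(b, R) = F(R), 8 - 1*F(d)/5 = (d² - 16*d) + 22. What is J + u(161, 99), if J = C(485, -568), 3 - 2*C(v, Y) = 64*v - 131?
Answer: -56608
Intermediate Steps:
C(v, Y) = 67 - 32*v (C(v, Y) = 3/2 - (64*v - 131)/2 = 3/2 - (-131 + 64*v)/2 = 3/2 + (131/2 - 32*v) = 67 - 32*v)
J = -15453 (J = 67 - 32*485 = 67 - 15520 = -15453)
F(d) = -70 - 5*d² + 80*d (F(d) = 40 - 5*((d² - 16*d) + 22) = 40 - 5*(22 + d² - 16*d) = 40 + (-110 - 5*d² + 80*d) = -70 - 5*d² + 80*d)
u(b, R) = -70 - 5*R² + 80*R
J + u(161, 99) = -15453 + (-70 - 5*99² + 80*99) = -15453 + (-70 - 5*9801 + 7920) = -15453 + (-70 - 49005 + 7920) = -15453 - 41155 = -56608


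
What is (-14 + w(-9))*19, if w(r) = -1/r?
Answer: -2375/9 ≈ -263.89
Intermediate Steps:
(-14 + w(-9))*19 = (-14 - 1/(-9))*19 = (-14 - 1*(-1/9))*19 = (-14 + 1/9)*19 = -125/9*19 = -2375/9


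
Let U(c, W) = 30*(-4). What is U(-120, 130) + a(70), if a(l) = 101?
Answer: -19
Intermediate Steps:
U(c, W) = -120
U(-120, 130) + a(70) = -120 + 101 = -19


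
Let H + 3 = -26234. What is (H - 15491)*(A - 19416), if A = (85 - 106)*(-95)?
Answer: 726943488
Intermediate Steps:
A = 1995 (A = -21*(-95) = 1995)
H = -26237 (H = -3 - 26234 = -26237)
(H - 15491)*(A - 19416) = (-26237 - 15491)*(1995 - 19416) = -41728*(-17421) = 726943488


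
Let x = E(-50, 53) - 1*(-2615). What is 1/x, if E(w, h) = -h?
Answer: 1/2562 ≈ 0.00039032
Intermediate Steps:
x = 2562 (x = -1*53 - 1*(-2615) = -53 + 2615 = 2562)
1/x = 1/2562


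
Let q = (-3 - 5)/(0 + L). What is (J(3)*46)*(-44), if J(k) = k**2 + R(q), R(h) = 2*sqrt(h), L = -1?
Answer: -18216 - 8096*sqrt(2) ≈ -29665.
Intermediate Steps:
q = 8 (q = (-3 - 5)/(0 - 1) = -8/(-1) = -8*(-1) = 8)
J(k) = k**2 + 4*sqrt(2) (J(k) = k**2 + 2*sqrt(8) = k**2 + 2*(2*sqrt(2)) = k**2 + 4*sqrt(2))
(J(3)*46)*(-44) = ((3**2 + 4*sqrt(2))*46)*(-44) = ((9 + 4*sqrt(2))*46)*(-44) = (414 + 184*sqrt(2))*(-44) = -18216 - 8096*sqrt(2)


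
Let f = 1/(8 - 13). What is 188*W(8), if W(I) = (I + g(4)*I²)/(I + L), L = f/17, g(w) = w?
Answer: 4218720/679 ≈ 6213.1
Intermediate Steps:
f = -⅕ (f = 1/(-5) = -⅕ ≈ -0.20000)
L = -1/85 (L = -⅕/17 = -⅕*1/17 = -1/85 ≈ -0.011765)
W(I) = (I + 4*I²)/(-1/85 + I) (W(I) = (I + 4*I²)/(I - 1/85) = (I + 4*I²)/(-1/85 + I))
188*W(8) = 188*(85*8*(1 + 4*8)/(-1 + 85*8)) = 188*(85*8*(1 + 32)/(-1 + 680)) = 188*(85*8*33/679) = 188*(85*8*(1/679)*33) = 188*(22440/679) = 4218720/679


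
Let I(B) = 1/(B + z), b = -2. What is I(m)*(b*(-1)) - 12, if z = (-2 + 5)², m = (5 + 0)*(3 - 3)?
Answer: -106/9 ≈ -11.778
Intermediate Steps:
m = 0 (m = 5*0 = 0)
z = 9 (z = 3² = 9)
I(B) = 1/(9 + B) (I(B) = 1/(B + 9) = 1/(9 + B))
I(m)*(b*(-1)) - 12 = (-2*(-1))/(9 + 0) - 12 = 2/9 - 12 = -106/9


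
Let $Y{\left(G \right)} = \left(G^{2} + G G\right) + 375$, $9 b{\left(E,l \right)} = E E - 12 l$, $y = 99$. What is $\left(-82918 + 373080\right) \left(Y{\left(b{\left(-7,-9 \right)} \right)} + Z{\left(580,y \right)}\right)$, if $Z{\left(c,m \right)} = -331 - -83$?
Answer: $\frac{17289302770}{81} \approx 2.1345 \cdot 10^{8}$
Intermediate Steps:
$Z{\left(c,m \right)} = -248$ ($Z{\left(c,m \right)} = -331 + 83 = -248$)
$b{\left(E,l \right)} = - \frac{4 l}{3} + \frac{E^{2}}{9}$ ($b{\left(E,l \right)} = \frac{E E - 12 l}{9} = \frac{E^{2} - 12 l}{9} = - \frac{4 l}{3} + \frac{E^{2}}{9}$)
$Y{\left(G \right)} = 375 + 2 G^{2}$ ($Y{\left(G \right)} = \left(G^{2} + G^{2}\right) + 375 = 2 G^{2} + 375 = 375 + 2 G^{2}$)
$\left(-82918 + 373080\right) \left(Y{\left(b{\left(-7,-9 \right)} \right)} + Z{\left(580,y \right)}\right) = \left(-82918 + 373080\right) \left(\left(375 + 2 \left(\left(- \frac{4}{3}\right) \left(-9\right) + \frac{\left(-7\right)^{2}}{9}\right)^{2}\right) - 248\right) = 290162 \left(\left(375 + 2 \left(12 + \frac{1}{9} \cdot 49\right)^{2}\right) - 248\right) = 290162 \left(\left(375 + 2 \left(12 + \frac{49}{9}\right)^{2}\right) - 248\right) = 290162 \left(\left(375 + 2 \left(\frac{157}{9}\right)^{2}\right) - 248\right) = 290162 \left(\left(375 + 2 \cdot \frac{24649}{81}\right) - 248\right) = 290162 \left(\left(375 + \frac{49298}{81}\right) - 248\right) = 290162 \left(\frac{79673}{81} - 248\right) = 290162 \cdot \frac{59585}{81} = \frac{17289302770}{81}$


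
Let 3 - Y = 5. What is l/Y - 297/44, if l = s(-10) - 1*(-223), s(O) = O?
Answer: -453/4 ≈ -113.25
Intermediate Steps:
Y = -2 (Y = 3 - 1*5 = 3 - 5 = -2)
l = 213 (l = -10 - 1*(-223) = -10 + 223 = 213)
l/Y - 297/44 = 213/(-2) - 297/44 = 213*(-½) - 297*1/44 = -213/2 - 27/4 = -453/4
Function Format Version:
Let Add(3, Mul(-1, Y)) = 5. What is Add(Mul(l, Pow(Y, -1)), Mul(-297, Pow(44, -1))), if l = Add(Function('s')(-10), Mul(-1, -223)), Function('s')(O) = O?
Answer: Rational(-453, 4) ≈ -113.25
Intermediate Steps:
Y = -2 (Y = Add(3, Mul(-1, 5)) = Add(3, -5) = -2)
l = 213 (l = Add(-10, Mul(-1, -223)) = Add(-10, 223) = 213)
Add(Mul(l, Pow(Y, -1)), Mul(-297, Pow(44, -1))) = Add(Mul(213, Pow(-2, -1)), Mul(-297, Pow(44, -1))) = Add(Mul(213, Rational(-1, 2)), Mul(-297, Rational(1, 44))) = Add(Rational(-213, 2), Rational(-27, 4)) = Rational(-453, 4)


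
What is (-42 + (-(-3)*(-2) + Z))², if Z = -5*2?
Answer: 3364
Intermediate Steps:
Z = -10
(-42 + (-(-3)*(-2) + Z))² = (-42 + (-(-3)*(-2) - 10))² = (-42 + (-1*6 - 10))² = (-42 + (-6 - 10))² = (-42 - 16)² = (-58)² = 3364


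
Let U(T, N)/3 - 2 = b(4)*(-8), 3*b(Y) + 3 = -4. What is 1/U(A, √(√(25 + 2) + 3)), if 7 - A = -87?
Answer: 1/62 ≈ 0.016129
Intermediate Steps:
b(Y) = -7/3 (b(Y) = -1 + (⅓)*(-4) = -1 - 4/3 = -7/3)
A = 94 (A = 7 - 1*(-87) = 7 + 87 = 94)
U(T, N) = 62 (U(T, N) = 6 + 3*(-7/3*(-8)) = 6 + 3*(56/3) = 6 + 56 = 62)
1/U(A, √(√(25 + 2) + 3)) = 1/62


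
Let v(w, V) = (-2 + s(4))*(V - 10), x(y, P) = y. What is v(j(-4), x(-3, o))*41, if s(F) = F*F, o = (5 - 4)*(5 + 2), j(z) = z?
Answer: -7462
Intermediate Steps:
o = 7 (o = 1*7 = 7)
s(F) = F²
v(w, V) = -140 + 14*V (v(w, V) = (-2 + 4²)*(V - 10) = (-2 + 16)*(-10 + V) = 14*(-10 + V) = -140 + 14*V)
v(j(-4), x(-3, o))*41 = (-140 + 14*(-3))*41 = (-140 - 42)*41 = -182*41 = -7462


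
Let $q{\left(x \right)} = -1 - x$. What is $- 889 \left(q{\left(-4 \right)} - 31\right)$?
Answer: $24892$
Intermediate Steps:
$- 889 \left(q{\left(-4 \right)} - 31\right) = - 889 \left(\left(-1 - -4\right) - 31\right) = - 889 \left(\left(-1 + 4\right) - 31\right) = - 889 \left(3 - 31\right) = \left(-889\right) \left(-28\right) = 24892$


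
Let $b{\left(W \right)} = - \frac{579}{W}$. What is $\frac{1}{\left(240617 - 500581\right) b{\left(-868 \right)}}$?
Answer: $- \frac{217}{37629789} \approx -5.7667 \cdot 10^{-6}$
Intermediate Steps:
$\frac{1}{\left(240617 - 500581\right) b{\left(-868 \right)}} = \frac{1}{\left(240617 - 500581\right) \left(- \frac{579}{-868}\right)} = \frac{1}{\left(-259964\right) \left(\left(-579\right) \left(- \frac{1}{868}\right)\right)} = - \frac{1}{259964 \cdot \frac{579}{868}} = \left(- \frac{1}{259964}\right) \frac{868}{579} = - \frac{217}{37629789}$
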